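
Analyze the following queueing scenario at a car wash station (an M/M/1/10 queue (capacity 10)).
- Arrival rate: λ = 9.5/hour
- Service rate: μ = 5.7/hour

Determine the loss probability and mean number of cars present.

ρ = λ/μ = 9.5/5.7 = 1.6667
P₀ = (1-ρ)/(1-ρ^(K+1)) = (1-1.6667)/(1-1.6667^11) = -0.6667/-274.6968 = 0.002427
P_K = P₀×ρ^K = 0.002427 × 1.6667^10 = 0.002427 × 165.4148 = 0.4015
Blocking probability P_10 = 0.4015 (40.15%)
L = ρ[1 - (K+1)ρ^K + Kρ^(K+1)] / [(1-ρ)(1-ρ^(K+1))]
L = 1.6667 × (1 - 11×165.4148 + 10×275.6968) / ((1 - 1.6667) × (1 - 275.6968)) = 8.5401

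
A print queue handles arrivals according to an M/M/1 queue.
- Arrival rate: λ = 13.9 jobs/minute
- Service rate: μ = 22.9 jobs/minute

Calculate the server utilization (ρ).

Server utilization: ρ = λ/μ
ρ = 13.9/22.9 = 0.6070
The server is busy 60.70% of the time.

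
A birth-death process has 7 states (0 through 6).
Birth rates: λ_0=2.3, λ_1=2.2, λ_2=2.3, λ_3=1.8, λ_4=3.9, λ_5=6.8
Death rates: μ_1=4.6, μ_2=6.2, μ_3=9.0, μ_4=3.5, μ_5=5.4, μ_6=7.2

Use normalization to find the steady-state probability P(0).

Ratios P(n)/P(0) = (λ₀···λₙ₋₁)/(μ₁···μₙ):
P(1)/P(0) = (2.3)/(4.6) = 0.5000
P(2)/P(0) = (2.3×2.2)/(4.6×6.2) = 0.1774
P(3)/P(0) = (2.3×2.2×2.3)/(4.6×6.2×9.0) = 0.04534
P(4)/P(0) = (2.3×2.2×2.3×1.8)/(4.6×6.2×9.0×3.5) = 0.02332
P(5)/P(0) = (2.3×2.2×2.3×1.8×3.9)/(4.6×6.2×9.0×3.5×5.4) = 0.01684
P(6)/P(0) = (2.3×2.2×2.3×1.8×3.9×6.8)/(4.6×6.2×9.0×3.5×5.4×7.2) = 0.01591

Normalization: ∑ P(n) = 1
P(0) × (1.0000 + 0.5000 + 0.1774 + 0.04534 + 0.02332 + 0.01684 + 0.01591) = 1
P(0) × 1.7788 = 1
P(0) = 1/1.7788 = 0.5622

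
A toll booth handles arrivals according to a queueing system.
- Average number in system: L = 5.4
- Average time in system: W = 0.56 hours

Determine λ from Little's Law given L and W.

Little's Law: L = λW, so λ = L/W
λ = 5.4/0.56 = 9.6429 vehicles/hour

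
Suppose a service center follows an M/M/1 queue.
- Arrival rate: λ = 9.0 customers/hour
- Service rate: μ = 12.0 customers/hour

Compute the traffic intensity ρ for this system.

Server utilization: ρ = λ/μ
ρ = 9.0/12.0 = 0.7500
The server is busy 75.00% of the time.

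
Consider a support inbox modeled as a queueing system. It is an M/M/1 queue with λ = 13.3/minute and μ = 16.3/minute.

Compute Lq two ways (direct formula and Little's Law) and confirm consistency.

Method 1 (direct): Lq = λ²/(μ(μ-λ)) = 176.89/(16.3 × 3.00) = 3.6174

Method 2 (Little's Law):
W = 1/(μ-λ) = 1/3.00 = 0.3333333
Wq = W - 1/μ = 0.3333333 - 0.06134969 = 0.271984
Lq = λWq = 13.3 × 0.271984 = 3.6174 ✔ (matches Method 1)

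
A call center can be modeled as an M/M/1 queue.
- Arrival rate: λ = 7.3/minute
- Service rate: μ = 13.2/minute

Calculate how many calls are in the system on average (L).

ρ = λ/μ = 7.3/13.2 = 0.5530
For M/M/1: L = λ/(μ-λ)
L = 7.3/(13.2-7.3) = 7.3/5.90
L = 1.2373 calls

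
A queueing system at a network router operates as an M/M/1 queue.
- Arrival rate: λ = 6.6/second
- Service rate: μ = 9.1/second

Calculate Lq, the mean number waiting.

ρ = λ/μ = 6.6/9.1 = 0.7253
For M/M/1: Lq = λ²/(μ(μ-λ))
Lq = 43.56/(9.1 × 2.50)
Lq = 1.9147 packets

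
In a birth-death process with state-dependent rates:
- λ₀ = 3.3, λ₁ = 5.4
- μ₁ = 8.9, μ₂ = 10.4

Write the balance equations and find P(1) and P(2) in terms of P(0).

Balance equations:
State 0: λ₀P₀ = μ₁P₁ → P₁ = (λ₀/μ₁)P₀ = (3.3/8.9)P₀ = 0.3708P₀
State 1: P₂ = (λ₀λ₁)/(μ₁μ₂)P₀ = (3.3×5.4)/(8.9×10.4)P₀ = 0.1925P₀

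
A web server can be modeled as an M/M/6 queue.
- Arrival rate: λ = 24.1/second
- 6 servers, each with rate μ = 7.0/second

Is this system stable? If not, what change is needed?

Stability requires ρ = λ/(cμ) < 1
ρ = 24.1/(6 × 7.0) = 24.1/42.00 = 0.5738
Since 0.5738 < 1, the system is STABLE.
The servers are busy 57.38% of the time.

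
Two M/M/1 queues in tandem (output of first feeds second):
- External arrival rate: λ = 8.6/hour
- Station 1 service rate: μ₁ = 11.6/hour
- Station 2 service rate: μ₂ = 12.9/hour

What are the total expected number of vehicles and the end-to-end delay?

By Jackson's theorem, each station behaves as independent M/M/1.
Station 1: ρ₁ = 8.6/11.6 = 0.7414, L₁ = ρ₁/(1-ρ₁) = λ/(μ₁-λ) = 8.6/3.00 = 2.8667
Station 2: ρ₂ = 8.6/12.9 = 0.6667, L₂ = ρ₂/(1-ρ₂) = λ/(μ₂-λ) = 8.6/4.30 = 2.0000
Total: L = L₁ + L₂ = 2.8667 + 2.0000 = 4.8667
W = L/λ = 4.8667/8.6 = 0.5659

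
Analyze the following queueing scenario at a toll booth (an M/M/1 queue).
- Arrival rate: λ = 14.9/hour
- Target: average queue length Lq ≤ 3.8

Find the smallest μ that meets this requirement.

For M/M/1: Lq = λ²/(μ(μ-λ))
Need Lq ≤ 3.8, i.e. μ(μ-λ) ≥ λ²/3.8
μ² - 14.9μ - 222.01/3.8 ≥ 0  →  μ² - 14.9μ - 58.42368 ≥ 0
Quadratic formula (positive root): μ = [λ + √(λ² + 4×58.42368)]/2
Discriminant: 222.01 + 4×58.42368 = 455.7047, √455.7047 = 21.3472
μ ≥ (14.9 + 21.3472)/2 = 18.1236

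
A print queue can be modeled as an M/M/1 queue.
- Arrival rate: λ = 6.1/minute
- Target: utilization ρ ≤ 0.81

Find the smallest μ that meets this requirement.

ρ = λ/μ, so μ = λ/ρ
μ ≥ 6.1/0.81 = 7.5309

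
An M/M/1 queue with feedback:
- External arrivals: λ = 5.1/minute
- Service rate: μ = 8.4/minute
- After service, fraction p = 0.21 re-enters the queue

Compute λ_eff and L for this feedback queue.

Effective arrival rate: λ_eff = λ/(1-p) = 5.1/(1-0.21) = 5.1/0.79 = 6.455696
ρ = λ_eff/μ = 6.455696/8.4 = 0.768535
L = ρ/(1-ρ) = 0.768535/(1-0.768535) = 3.3203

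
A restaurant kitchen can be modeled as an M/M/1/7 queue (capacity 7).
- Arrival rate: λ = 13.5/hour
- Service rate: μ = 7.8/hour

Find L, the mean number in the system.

ρ = λ/μ = 13.5/7.8 = 1.73077
P₀ = (1-ρ)/(1-ρ^(K+1)) = (1-1.73077)/(1-1.73077^8) = -0.7308/-79.5221 = 0.009190
P_K = P₀×ρ^K = 0.0091895 × 1.73077^7 = 0.0091895 × 46.5238 = 0.4275
L = ρ[1 - (K+1)ρ^K + Kρ^(K+1)] / [(1-ρ)(1-ρ^(K+1))]
L = 1.73077 × (1 - 8×46.5238 + 7×80.5221) / ((1 - 1.73077) × (1 - 80.5221)) = 5.7322 orders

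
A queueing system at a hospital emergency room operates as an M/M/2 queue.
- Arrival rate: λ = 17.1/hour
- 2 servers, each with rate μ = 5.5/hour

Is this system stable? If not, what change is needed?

Stability requires ρ = λ/(cμ) < 1
ρ = 17.1/(2 × 5.5) = 17.1/11.00 = 1.5545
Since 1.5545 ≥ 1, the system is UNSTABLE.
Need c > λ/μ = 17.1/5.5 = 3.11.
Minimum servers needed: c = 4.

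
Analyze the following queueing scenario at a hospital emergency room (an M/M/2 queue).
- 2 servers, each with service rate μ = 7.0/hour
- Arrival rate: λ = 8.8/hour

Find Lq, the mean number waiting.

Traffic intensity: ρ = λ/(cμ) = 8.8/(2×7.0) = 0.6286
Since ρ = 0.6286 < 1, system is stable.
Offered load a = λ/μ = cρ = 8.8/7.0 = 1.2571
P₀ = [ Σₙ₌₀^1 aⁿ/n! + a^2/(2!(1-ρ)) ]⁻¹
Σ = a^0/0! + a^1/1! = 1.0000 + 1.2571 = 2.2571
a^2/(2!(1-ρ)) = 1.5804/(2 × 0.37143) = 2.1275
P₀ = 1/(2.2571 + 2.1275) = 0.2281
Lq = P₀·a^2·ρ / (2!(1-ρ)²) = 0.22807 × 1.5804 × 0.62857 / (2 × 0.13796) = 0.8211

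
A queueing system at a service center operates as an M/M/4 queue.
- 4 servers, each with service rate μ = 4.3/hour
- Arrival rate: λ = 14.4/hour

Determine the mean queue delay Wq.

Traffic intensity: ρ = λ/(cμ) = 14.4/(4×4.3) = 0.8372
Since ρ = 0.8372 < 1, system is stable.
Offered load a = λ/μ = cρ = 14.4/4.3 = 3.3488
P₀ = [ Σₙ₌₀^3 aⁿ/n! + a^4/(4!(1-ρ)) ]⁻¹
Σ = a^0/0! + a^1/1! + a^2/2! + a^3/3! = 1.0000 + 3.3488 + 5.6074 + 6.2594 = 16.2156
a^4/(4!(1-ρ)) = 125.7697/(24 × 0.1627907) = 32.1911
P₀ = 1/(16.2156 + 32.1911) = 0.02066
Lq = P₀·a^4·ρ / (4!(1-ρ)²) = 0.0206583 × 125.7697 × 0.837209 / (24 × 0.0265008) = 3.4201
Wq = Lq/λ = 3.4201/14.4 = 0.2375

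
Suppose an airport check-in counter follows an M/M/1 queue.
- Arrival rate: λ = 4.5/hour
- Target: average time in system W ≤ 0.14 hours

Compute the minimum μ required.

For M/M/1: W = 1/(μ-λ)
Need W ≤ 0.14, so 1/(μ-λ) ≤ 0.14
μ - λ ≥ 1/0.14 = 7.1429
μ ≥ 4.5 + 7.1429 = 11.6429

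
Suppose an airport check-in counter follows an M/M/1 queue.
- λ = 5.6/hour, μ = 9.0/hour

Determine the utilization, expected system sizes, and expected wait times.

Step 1: ρ = λ/μ = 5.6/9.0 = 0.6222
Step 2: L = λ/(μ-λ) = 5.6/3.40 = 1.6471
Step 3: Lq = λ²/(μ(μ-λ)) = 31.36/(9.0×3.40) = 1.0248
Step 4: W = 1/(μ-λ) = 1/3.40 = 0.29412
Step 5: Wq = λ/(μ(μ-λ)) = 5.6/(9.0×3.40) = 0.1830
Step 6: P(0) = 1-ρ = 0.3778
Verify: L = λW = 5.6×0.29412 = 1.6471 ✔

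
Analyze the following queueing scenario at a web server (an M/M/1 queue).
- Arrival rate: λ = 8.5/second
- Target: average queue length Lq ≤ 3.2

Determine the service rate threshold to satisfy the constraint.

For M/M/1: Lq = λ²/(μ(μ-λ))
Need Lq ≤ 3.2, i.e. μ(μ-λ) ≥ λ²/3.2
μ² - 8.5μ - 72.25/3.2 ≥ 0  →  μ² - 8.5μ - 22.57812 ≥ 0
Quadratic formula (positive root): μ = [λ + √(λ² + 4×22.57812)]/2
Discriminant: 72.25 + 4×22.57812 = 162.5625, √162.5625 = 12.7500
μ ≥ (8.5 + 12.7500)/2 = 10.6250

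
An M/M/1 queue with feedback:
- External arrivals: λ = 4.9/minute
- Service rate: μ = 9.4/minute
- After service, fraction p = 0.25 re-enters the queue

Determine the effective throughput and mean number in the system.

Effective arrival rate: λ_eff = λ/(1-p) = 4.9/(1-0.25) = 4.9/0.75 = 6.53333
ρ = λ_eff/μ = 6.53333/9.4 = 0.69504
L = ρ/(1-ρ) = 0.69504/(1-0.69504) = 2.2791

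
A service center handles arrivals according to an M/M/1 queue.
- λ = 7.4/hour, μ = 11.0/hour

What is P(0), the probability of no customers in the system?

ρ = λ/μ = 7.4/11.0 = 0.6727
P(0) = 1 - ρ = 1 - 0.6727 = 0.3273
The server is idle 32.73% of the time.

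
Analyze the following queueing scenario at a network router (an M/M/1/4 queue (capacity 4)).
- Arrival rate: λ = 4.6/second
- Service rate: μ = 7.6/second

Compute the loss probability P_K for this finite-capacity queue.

ρ = λ/μ = 4.6/7.6 = 0.60526
P₀ = (1-ρ)/(1-ρ^(K+1)) = (1-0.60526)/(1-0.60526^5) = 0.3947/0.9188 = 0.4296
P_K = P₀×ρ^K = 0.42964 × 0.60526^4 = 0.42964 × 0.13420 = 0.05766
Blocking probability = 5.77%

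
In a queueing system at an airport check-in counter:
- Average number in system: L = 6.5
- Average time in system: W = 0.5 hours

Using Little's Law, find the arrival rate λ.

Little's Law: L = λW, so λ = L/W
λ = 6.5/0.5 = 13.0000 passengers/hour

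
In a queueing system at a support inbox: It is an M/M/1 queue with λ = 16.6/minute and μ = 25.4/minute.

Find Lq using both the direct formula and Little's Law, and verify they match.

Method 1 (direct): Lq = λ²/(μ(μ-λ)) = 275.56/(25.4 × 8.80) = 1.2328

Method 2 (Little's Law):
W = 1/(μ-λ) = 1/8.80 = 0.113636
Wq = W - 1/μ = 0.113636 - 0.0393701 = 0.074266
Lq = λWq = 16.6 × 0.074266 = 1.2328 ✔ (matches Method 1)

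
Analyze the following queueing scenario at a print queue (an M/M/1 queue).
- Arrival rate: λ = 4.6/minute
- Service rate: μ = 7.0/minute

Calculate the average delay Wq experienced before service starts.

First, compute utilization: ρ = λ/μ = 4.6/7.0 = 0.6571
For M/M/1: Wq = λ/(μ(μ-λ))
Wq = 4.6/(7.0 × (7.0-4.6))
Wq = 4.6/(7.0 × 2.40)
Wq = 0.2738 minutes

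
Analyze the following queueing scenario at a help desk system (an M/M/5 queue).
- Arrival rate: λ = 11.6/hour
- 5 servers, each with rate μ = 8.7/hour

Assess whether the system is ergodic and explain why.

Stability requires ρ = λ/(cμ) < 1
ρ = 11.6/(5 × 8.7) = 11.6/43.50 = 0.2667
Since 0.2667 < 1, the system is STABLE.
The servers are busy 26.67% of the time.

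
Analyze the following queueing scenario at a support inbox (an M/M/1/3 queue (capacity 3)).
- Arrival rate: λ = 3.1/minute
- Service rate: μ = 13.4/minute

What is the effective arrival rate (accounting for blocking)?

ρ = λ/μ = 3.1/13.4 = 0.23134
P₀ = (1-ρ)/(1-ρ^(K+1)) = (1-0.23134)/(1-0.23134^4) = 0.7687/0.9971 = 0.7709
P_K = P₀×ρ^K = 0.7709 × 0.23134^3 = 0.7709 × 0.01238 = 0.009544
λ_eff = λ(1-P_K) = 3.1 × (1 - 0.009544) = 3.1 × 0.99046 = 3.0704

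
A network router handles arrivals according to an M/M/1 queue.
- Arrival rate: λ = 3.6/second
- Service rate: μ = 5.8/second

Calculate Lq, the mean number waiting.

ρ = λ/μ = 3.6/5.8 = 0.6207
For M/M/1: Lq = λ²/(μ(μ-λ))
Lq = 12.96/(5.8 × 2.20)
Lq = 1.0157 packets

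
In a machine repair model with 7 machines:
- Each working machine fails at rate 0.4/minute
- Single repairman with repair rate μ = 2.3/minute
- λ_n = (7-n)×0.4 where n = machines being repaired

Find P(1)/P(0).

P(1)/P(0) = ∏_{i=0}^{1-1} λ_i/μ_{i+1}
= (7-0)×0.4/2.3
= 1.2174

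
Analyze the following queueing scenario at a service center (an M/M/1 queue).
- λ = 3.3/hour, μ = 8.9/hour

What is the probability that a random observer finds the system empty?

ρ = λ/μ = 3.3/8.9 = 0.3708
P(0) = 1 - ρ = 1 - 0.3708 = 0.6292
The server is idle 62.92% of the time.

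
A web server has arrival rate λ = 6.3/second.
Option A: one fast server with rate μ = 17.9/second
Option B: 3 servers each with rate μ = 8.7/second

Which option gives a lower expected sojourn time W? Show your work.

Option A: single server μ = 17.9 (M/M/1)
  ρ_A = 6.3/17.9 = 0.3520
  W_A = 1/(μ-λ) = 1/(17.9-6.3) = 1/11.60 = 0.08621

Option B: 3 servers μ = 8.7 (M/M/3)
  ρ_B = λ/(cμ) = 6.3/(3×8.7) = 0.2414
  Offered load a = λ/μ = cρ = 6.3/8.7 = 0.7241
  P₀ = [ Σₙ₌₀^2 aⁿ/n! + a^3/(3!(1-ρ)) ]⁻¹
  Σ = a^0/0! + a^1/1! + a^2/2! = 1.0000 + 0.7241 + 0.2622 = 1.9863
  a^3/(3!(1-ρ)) = 0.3797/(6 × 0.7586) = 0.08342
  P₀ = 1/(1.9863 + 0.08342) = 0.4832
  Lq = P₀·a^3·ρ / (3!(1-ρ)²) = 0.48315 × 0.37972 × 0.24138 / (6 × 0.57551) = 0.01282
  Wq_B = Lq/λ = 0.012825/6.3 = 0.0020357
  W_B = Wq_B + 1/μ = 0.0020357 + 0.11494 = 0.1170

Since W_A = 0.08621 < W_B = 0.1170, Option A (single fast server) has the shorter time in system.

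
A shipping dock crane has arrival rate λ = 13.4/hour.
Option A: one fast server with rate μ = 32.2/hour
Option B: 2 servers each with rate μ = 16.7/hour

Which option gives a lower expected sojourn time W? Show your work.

Option A: single server μ = 32.2 (M/M/1)
  ρ_A = 13.4/32.2 = 0.4161
  W_A = 1/(μ-λ) = 1/(32.2-13.4) = 1/18.80 = 0.05319

Option B: 2 servers μ = 16.7 (M/M/2)
  ρ_B = λ/(cμ) = 13.4/(2×16.7) = 0.4012
  Offered load a = λ/μ = cρ = 13.4/16.7 = 0.8024
  P₀ = [ Σₙ₌₀^1 aⁿ/n! + a^2/(2!(1-ρ)) ]⁻¹
  Σ = a^0/0! + a^1/1! = 1.0000 + 0.8024 = 1.8024
  a^2/(2!(1-ρ)) = 0.6438/(2 × 0.5988) = 0.5376
  P₀ = 1/(1.8024 + 0.5376) = 0.4274
  Lq = P₀·a^2·ρ / (2!(1-ρ)²) = 0.4274 × 0.6438 × 0.4012 / (2 × 0.3586) = 0.1539
  Wq_B = Lq/λ = 0.1539/13.4 = 0.01149
  W_B = Wq_B + 1/μ = 0.01149 + 0.05988 = 0.07137

Since W_A = 0.05319 < W_B = 0.07137, Option A (single fast server) has the shorter time in system.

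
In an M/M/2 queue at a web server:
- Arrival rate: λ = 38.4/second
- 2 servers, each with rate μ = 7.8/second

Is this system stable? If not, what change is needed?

Stability requires ρ = λ/(cμ) < 1
ρ = 38.4/(2 × 7.8) = 38.4/15.60 = 2.4615
Since 2.4615 ≥ 1, the system is UNSTABLE.
Need c > λ/μ = 38.4/7.8 = 4.92.
Minimum servers needed: c = 5.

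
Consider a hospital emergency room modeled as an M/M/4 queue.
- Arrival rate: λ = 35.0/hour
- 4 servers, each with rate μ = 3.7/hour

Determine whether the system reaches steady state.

Stability requires ρ = λ/(cμ) < 1
ρ = 35.0/(4 × 3.7) = 35.0/14.80 = 2.3649
Since 2.3649 ≥ 1, the system is UNSTABLE.
Need c > λ/μ = 35.0/3.7 = 9.46.
Minimum servers needed: c = 10.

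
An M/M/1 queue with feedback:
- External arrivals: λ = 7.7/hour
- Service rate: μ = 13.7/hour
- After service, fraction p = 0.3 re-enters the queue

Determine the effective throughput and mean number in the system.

Effective arrival rate: λ_eff = λ/(1-p) = 7.7/(1-0.3) = 7.7/0.70 = 11.0000
ρ = λ_eff/μ = 11.0000/13.7 = 0.80292
L = ρ/(1-ρ) = 0.80292/(1-0.80292) = 4.0741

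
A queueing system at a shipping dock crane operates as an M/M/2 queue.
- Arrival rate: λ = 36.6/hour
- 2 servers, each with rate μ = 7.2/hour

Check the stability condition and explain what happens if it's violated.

Stability requires ρ = λ/(cμ) < 1
ρ = 36.6/(2 × 7.2) = 36.6/14.40 = 2.5417
Since 2.5417 ≥ 1, the system is UNSTABLE.
Need c > λ/μ = 36.6/7.2 = 5.08.
Minimum servers needed: c = 6.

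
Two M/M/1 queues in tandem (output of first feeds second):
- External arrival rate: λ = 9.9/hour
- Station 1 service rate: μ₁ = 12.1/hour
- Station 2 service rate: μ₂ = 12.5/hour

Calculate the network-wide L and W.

By Jackson's theorem, each station behaves as independent M/M/1.
Station 1: ρ₁ = 9.9/12.1 = 0.8182, L₁ = ρ₁/(1-ρ₁) = λ/(μ₁-λ) = 9.9/2.20 = 4.5000
Station 2: ρ₂ = 9.9/12.5 = 0.7920, L₂ = ρ₂/(1-ρ₂) = λ/(μ₂-λ) = 9.9/2.60 = 3.8077
Total: L = L₁ + L₂ = 4.5000 + 3.8077 = 8.3077
W = L/λ = 8.3077/9.9 = 0.8392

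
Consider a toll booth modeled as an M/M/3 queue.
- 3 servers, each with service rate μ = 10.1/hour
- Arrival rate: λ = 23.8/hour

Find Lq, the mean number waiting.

Traffic intensity: ρ = λ/(cμ) = 23.8/(3×10.1) = 0.7855
Since ρ = 0.7855 < 1, system is stable.
Offered load a = λ/μ = cρ = 23.8/10.1 = 2.3564
P₀ = [ Σₙ₌₀^2 aⁿ/n! + a^3/(3!(1-ρ)) ]⁻¹
Σ = a^0/0! + a^1/1! + a^2/2! = 1.0000 + 2.3564 + 2.7764 = 6.1328
a^3/(3!(1-ρ)) = 13.0848/(6 × 0.214521) = 10.1659
P₀ = 1/(6.1328 + 10.1659) = 0.06135
Lq = P₀·a^3·ρ / (3!(1-ρ)²) = 0.061355 × 13.0848 × 0.78548 / (6 × 0.046019) = 2.2838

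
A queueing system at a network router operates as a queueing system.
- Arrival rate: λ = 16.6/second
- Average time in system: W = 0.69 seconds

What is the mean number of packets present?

Little's Law: L = λW
L = 16.6 × 0.69 = 11.4540 packets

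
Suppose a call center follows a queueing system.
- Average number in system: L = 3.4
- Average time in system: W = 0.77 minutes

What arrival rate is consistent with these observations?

Little's Law: L = λW, so λ = L/W
λ = 3.4/0.77 = 4.4156 calls/minute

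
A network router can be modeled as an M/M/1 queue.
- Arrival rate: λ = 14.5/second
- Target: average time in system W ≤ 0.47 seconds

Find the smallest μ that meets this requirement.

For M/M/1: W = 1/(μ-λ)
Need W ≤ 0.47, so 1/(μ-λ) ≤ 0.47
μ - λ ≥ 1/0.47 = 2.1277
μ ≥ 14.5 + 2.1277 = 16.6277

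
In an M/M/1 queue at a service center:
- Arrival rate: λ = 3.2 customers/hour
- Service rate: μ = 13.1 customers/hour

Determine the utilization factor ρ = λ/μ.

Server utilization: ρ = λ/μ
ρ = 3.2/13.1 = 0.2443
The server is busy 24.43% of the time.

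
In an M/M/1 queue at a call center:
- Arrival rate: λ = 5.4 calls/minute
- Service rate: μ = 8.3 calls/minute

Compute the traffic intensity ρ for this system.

Server utilization: ρ = λ/μ
ρ = 5.4/8.3 = 0.6506
The server is busy 65.06% of the time.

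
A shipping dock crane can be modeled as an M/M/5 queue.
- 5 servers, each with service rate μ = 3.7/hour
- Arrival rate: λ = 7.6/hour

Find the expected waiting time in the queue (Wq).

Traffic intensity: ρ = λ/(cμ) = 7.6/(5×3.7) = 0.4108
Since ρ = 0.4108 < 1, system is stable.
Offered load a = λ/μ = cρ = 7.6/3.7 = 2.0541
P₀ = [ Σₙ₌₀^4 aⁿ/n! + a^5/(5!(1-ρ)) ]⁻¹
Σ = a^0/0! + a^1/1! + a^2/2! + a^3/3! + a^4/4! = 1.00000 + 2.05405 + 2.10957 + 1.44439 + 0.741714 = 7.3497
a^5/(5!(1-ρ)) = 36.5645/(120 × 0.58919) = 0.5172
P₀ = 1/(7.3497 + 0.5172) = 0.1271
Lq = P₀·a^5·ρ / (5!(1-ρ)²) = 0.1271 × 36.5645 × 0.4108 / (120 × 0.3471) = 0.04584
Wq = Lq/λ = 0.045836/7.6 = 0.006031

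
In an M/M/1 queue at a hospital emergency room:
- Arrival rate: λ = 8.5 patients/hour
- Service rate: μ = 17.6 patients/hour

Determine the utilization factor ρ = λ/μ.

Server utilization: ρ = λ/μ
ρ = 8.5/17.6 = 0.4830
The server is busy 48.30% of the time.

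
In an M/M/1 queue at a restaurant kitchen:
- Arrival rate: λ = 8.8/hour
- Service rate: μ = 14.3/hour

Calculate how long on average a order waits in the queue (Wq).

First, compute utilization: ρ = λ/μ = 8.8/14.3 = 0.6154
For M/M/1: Wq = λ/(μ(μ-λ))
Wq = 8.8/(14.3 × (14.3-8.8))
Wq = 8.8/(14.3 × 5.50)
Wq = 0.1119 hours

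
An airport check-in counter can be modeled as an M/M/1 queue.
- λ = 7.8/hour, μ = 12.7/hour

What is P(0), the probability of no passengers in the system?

ρ = λ/μ = 7.8/12.7 = 0.6142
P(0) = 1 - ρ = 1 - 0.6142 = 0.3858
The server is idle 38.58% of the time.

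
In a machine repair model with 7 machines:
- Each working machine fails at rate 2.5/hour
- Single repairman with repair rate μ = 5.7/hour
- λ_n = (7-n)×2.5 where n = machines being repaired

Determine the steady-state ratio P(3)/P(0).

P(3)/P(0) = ∏_{i=0}^{3-1} λ_i/μ_{i+1}
= (7-0)×2.5/5.7 × (7-1)×2.5/5.7 × (7-2)×2.5/5.7
= 17.7180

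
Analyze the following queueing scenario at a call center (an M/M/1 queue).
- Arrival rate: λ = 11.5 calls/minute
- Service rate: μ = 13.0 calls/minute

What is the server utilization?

Server utilization: ρ = λ/μ
ρ = 11.5/13.0 = 0.8846
The server is busy 88.46% of the time.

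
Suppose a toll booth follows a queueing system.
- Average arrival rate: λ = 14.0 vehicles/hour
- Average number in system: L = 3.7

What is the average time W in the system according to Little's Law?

Little's Law: L = λW, so W = L/λ
W = 3.7/14.0 = 0.2643 hours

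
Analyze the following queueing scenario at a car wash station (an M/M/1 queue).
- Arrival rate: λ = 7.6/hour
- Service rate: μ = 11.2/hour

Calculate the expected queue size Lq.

ρ = λ/μ = 7.6/11.2 = 0.6786
For M/M/1: Lq = λ²/(μ(μ-λ))
Lq = 57.76/(11.2 × 3.60)
Lq = 1.4325 cars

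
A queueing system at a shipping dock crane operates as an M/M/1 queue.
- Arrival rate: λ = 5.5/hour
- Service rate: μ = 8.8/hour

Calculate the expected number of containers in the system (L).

ρ = λ/μ = 5.5/8.8 = 0.6250
For M/M/1: L = λ/(μ-λ)
L = 5.5/(8.8-5.5) = 5.5/3.30
L = 1.6667 containers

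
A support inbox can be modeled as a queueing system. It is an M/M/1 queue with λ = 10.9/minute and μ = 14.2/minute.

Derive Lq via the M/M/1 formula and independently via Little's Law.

Method 1 (direct): Lq = λ²/(μ(μ-λ)) = 118.81/(14.2 × 3.30) = 2.5354

Method 2 (Little's Law):
W = 1/(μ-λ) = 1/3.30 = 0.30303
Wq = W - 1/μ = 0.30303 - 0.070423 = 0.23261
Lq = λWq = 10.9 × 0.23261 = 2.5354 ✔ (matches Method 1)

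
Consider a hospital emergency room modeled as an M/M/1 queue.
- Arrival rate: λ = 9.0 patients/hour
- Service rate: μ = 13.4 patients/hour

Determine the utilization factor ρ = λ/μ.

Server utilization: ρ = λ/μ
ρ = 9.0/13.4 = 0.6716
The server is busy 67.16% of the time.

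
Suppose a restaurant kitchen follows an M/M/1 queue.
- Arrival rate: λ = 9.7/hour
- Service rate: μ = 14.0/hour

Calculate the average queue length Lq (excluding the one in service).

ρ = λ/μ = 9.7/14.0 = 0.6929
For M/M/1: Lq = λ²/(μ(μ-λ))
Lq = 94.09/(14.0 × 4.30)
Lq = 1.5630 orders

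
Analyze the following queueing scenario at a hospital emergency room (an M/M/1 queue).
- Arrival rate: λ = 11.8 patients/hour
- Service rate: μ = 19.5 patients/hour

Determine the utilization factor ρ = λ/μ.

Server utilization: ρ = λ/μ
ρ = 11.8/19.5 = 0.6051
The server is busy 60.51% of the time.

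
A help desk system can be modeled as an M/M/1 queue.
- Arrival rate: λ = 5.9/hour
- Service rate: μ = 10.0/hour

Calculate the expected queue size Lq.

ρ = λ/μ = 5.9/10.0 = 0.5900
For M/M/1: Lq = λ²/(μ(μ-λ))
Lq = 34.81/(10.0 × 4.10)
Lq = 0.8490 tickets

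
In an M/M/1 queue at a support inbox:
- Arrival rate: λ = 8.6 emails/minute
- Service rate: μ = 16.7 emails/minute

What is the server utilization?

Server utilization: ρ = λ/μ
ρ = 8.6/16.7 = 0.5150
The server is busy 51.50% of the time.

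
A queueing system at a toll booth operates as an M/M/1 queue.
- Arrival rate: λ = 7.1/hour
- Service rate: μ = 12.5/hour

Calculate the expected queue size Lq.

ρ = λ/μ = 7.1/12.5 = 0.5680
For M/M/1: Lq = λ²/(μ(μ-λ))
Lq = 50.41/(12.5 × 5.40)
Lq = 0.7468 vehicles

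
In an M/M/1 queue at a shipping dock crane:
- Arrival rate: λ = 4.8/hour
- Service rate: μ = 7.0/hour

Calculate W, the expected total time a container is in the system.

First, compute utilization: ρ = λ/μ = 4.8/7.0 = 0.6857
For M/M/1: W = 1/(μ-λ)
W = 1/(7.0-4.8) = 1/2.20
W = 0.4545 hours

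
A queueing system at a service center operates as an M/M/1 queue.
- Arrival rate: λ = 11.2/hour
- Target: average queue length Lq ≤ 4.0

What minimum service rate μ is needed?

For M/M/1: Lq = λ²/(μ(μ-λ))
Need Lq ≤ 4.0, i.e. μ(μ-λ) ≥ λ²/4.0
μ² - 11.2μ - 125.44/4.0 ≥ 0  →  μ² - 11.2μ - 31.3600 ≥ 0
Quadratic formula (positive root): μ = [λ + √(λ² + 4×31.3600)]/2
Discriminant: 125.44 + 4×31.3600 = 250.8800, √250.8800 = 15.8392
μ ≥ (11.2 + 15.8392)/2 = 13.5196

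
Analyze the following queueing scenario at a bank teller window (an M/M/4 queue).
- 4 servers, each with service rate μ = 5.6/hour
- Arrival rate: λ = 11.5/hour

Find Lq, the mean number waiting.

Traffic intensity: ρ = λ/(cμ) = 11.5/(4×5.6) = 0.5134
Since ρ = 0.5134 < 1, system is stable.
Offered load a = λ/μ = cρ = 11.5/5.6 = 2.0536
P₀ = [ Σₙ₌₀^3 aⁿ/n! + a^4/(4!(1-ρ)) ]⁻¹
Σ = a^0/0! + a^1/1! + a^2/2! + a^3/3! = 1.00000 + 2.05357 + 2.10858 + 1.44337 = 6.6055
a^4/(4!(1-ρ)) = 17.7844/(24 × 0.4866) = 1.5228
P₀ = 1/(6.6055 + 1.5228) = 0.1230
Lq = P₀·a^4·ρ / (4!(1-ρ)²) = 0.12303 × 17.7844 × 0.51339 / (24 × 0.23679) = 0.1977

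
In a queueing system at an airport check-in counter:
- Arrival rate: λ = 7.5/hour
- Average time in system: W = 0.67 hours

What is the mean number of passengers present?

Little's Law: L = λW
L = 7.5 × 0.67 = 5.0250 passengers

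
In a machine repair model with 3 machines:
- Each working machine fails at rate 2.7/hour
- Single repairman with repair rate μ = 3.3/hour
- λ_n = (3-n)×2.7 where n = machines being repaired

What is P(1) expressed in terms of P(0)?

P(1)/P(0) = ∏_{i=0}^{1-1} λ_i/μ_{i+1}
= (3-0)×2.7/3.3
= 2.4545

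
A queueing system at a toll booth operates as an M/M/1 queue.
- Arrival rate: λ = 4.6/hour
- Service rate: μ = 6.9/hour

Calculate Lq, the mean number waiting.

ρ = λ/μ = 4.6/6.9 = 0.6667
For M/M/1: Lq = λ²/(μ(μ-λ))
Lq = 21.16/(6.9 × 2.30)
Lq = 1.3333 vehicles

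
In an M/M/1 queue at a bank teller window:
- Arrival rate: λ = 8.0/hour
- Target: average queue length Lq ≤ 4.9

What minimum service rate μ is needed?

For M/M/1: Lq = λ²/(μ(μ-λ))
Need Lq ≤ 4.9, i.e. μ(μ-λ) ≥ λ²/4.9
μ² - 8.0μ - 64.00/4.9 ≥ 0  →  μ² - 8.0μ - 13.06122 ≥ 0
Quadratic formula (positive root): μ = [λ + √(λ² + 4×13.06122)]/2
Discriminant: 64.00 + 4×13.06122 = 116.2449, √116.2449 = 10.78169
μ ≥ (8.0 + 10.78169)/2 = 9.3908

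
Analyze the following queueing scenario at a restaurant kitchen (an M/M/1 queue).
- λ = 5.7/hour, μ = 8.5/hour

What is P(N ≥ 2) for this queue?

ρ = λ/μ = 5.7/8.5 = 0.6706
P(N ≥ n) = ρⁿ
P(N ≥ 2) = 0.6706^2
P(N ≥ 2) = 0.4497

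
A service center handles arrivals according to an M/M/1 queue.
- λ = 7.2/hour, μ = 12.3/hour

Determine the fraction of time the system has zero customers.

ρ = λ/μ = 7.2/12.3 = 0.5854
P(0) = 1 - ρ = 1 - 0.5854 = 0.4146
The server is idle 41.46% of the time.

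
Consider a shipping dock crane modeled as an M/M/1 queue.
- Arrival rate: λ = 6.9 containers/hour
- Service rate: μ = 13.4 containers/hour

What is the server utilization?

Server utilization: ρ = λ/μ
ρ = 6.9/13.4 = 0.5149
The server is busy 51.49% of the time.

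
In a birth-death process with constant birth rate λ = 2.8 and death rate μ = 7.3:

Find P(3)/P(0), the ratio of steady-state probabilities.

For constant rates: P(n)/P(0) = (λ/μ)^n
P(3)/P(0) = (2.8/7.3)^3 = 0.38356^3 = 0.05643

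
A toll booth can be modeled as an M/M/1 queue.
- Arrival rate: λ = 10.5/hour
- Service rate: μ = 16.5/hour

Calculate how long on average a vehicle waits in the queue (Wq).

First, compute utilization: ρ = λ/μ = 10.5/16.5 = 0.6364
For M/M/1: Wq = λ/(μ(μ-λ))
Wq = 10.5/(16.5 × (16.5-10.5))
Wq = 10.5/(16.5 × 6.00)
Wq = 0.1061 hours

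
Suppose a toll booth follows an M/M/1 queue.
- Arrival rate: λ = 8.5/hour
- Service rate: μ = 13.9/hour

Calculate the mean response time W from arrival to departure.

First, compute utilization: ρ = λ/μ = 8.5/13.9 = 0.6115
For M/M/1: W = 1/(μ-λ)
W = 1/(13.9-8.5) = 1/5.40
W = 0.1852 hours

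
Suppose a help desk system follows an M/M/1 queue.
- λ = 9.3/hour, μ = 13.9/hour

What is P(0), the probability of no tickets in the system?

ρ = λ/μ = 9.3/13.9 = 0.6691
P(0) = 1 - ρ = 1 - 0.6691 = 0.3309
The server is idle 33.09% of the time.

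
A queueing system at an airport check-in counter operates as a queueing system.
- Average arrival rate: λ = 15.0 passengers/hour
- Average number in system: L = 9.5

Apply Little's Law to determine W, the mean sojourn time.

Little's Law: L = λW, so W = L/λ
W = 9.5/15.0 = 0.6333 hours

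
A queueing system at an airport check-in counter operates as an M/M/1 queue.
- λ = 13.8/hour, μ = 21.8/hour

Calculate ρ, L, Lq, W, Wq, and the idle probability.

Step 1: ρ = λ/μ = 13.8/21.8 = 0.6330
Step 2: L = λ/(μ-λ) = 13.8/8.00 = 1.7250
Step 3: Lq = λ²/(μ(μ-λ)) = 190.44/(21.8×8.00) = 1.0920
Step 4: W = 1/(μ-λ) = 1/8.00 = 0.1250
Step 5: Wq = λ/(μ(μ-λ)) = 13.8/(21.8×8.00) = 0.07913
Step 6: P(0) = 1-ρ = 0.3670
Verify: L = λW = 13.8×0.1250 = 1.7250 ✔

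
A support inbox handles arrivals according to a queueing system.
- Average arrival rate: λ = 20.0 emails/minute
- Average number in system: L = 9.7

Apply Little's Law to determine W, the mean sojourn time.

Little's Law: L = λW, so W = L/λ
W = 9.7/20.0 = 0.4850 minutes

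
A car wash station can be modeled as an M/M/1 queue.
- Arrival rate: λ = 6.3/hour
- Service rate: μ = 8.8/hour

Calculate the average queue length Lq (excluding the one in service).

ρ = λ/μ = 6.3/8.8 = 0.7159
For M/M/1: Lq = λ²/(μ(μ-λ))
Lq = 39.69/(8.8 × 2.50)
Lq = 1.8041 cars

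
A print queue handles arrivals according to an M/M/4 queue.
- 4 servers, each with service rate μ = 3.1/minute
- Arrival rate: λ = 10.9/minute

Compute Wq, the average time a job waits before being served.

Traffic intensity: ρ = λ/(cμ) = 10.9/(4×3.1) = 0.8790
Since ρ = 0.8790 < 1, system is stable.
Offered load a = λ/μ = cρ = 10.9/3.1 = 3.5161
P₀ = [ Σₙ₌₀^3 aⁿ/n! + a^4/(4!(1-ρ)) ]⁻¹
Σ = a^0/0! + a^1/1! + a^2/2! + a^3/3! = 1.0000 + 3.5161 + 6.1816 + 7.2451 = 17.9428
a^4/(4!(1-ρ)) = 152.8478/(24 × 0.1209677) = 52.6476
P₀ = 1/(17.9428 + 52.6476) = 0.01417
Lq = P₀·a^4·ρ / (4!(1-ρ)²) = 0.014166 × 152.8478 × 0.87903 / (24 × 0.014633) = 5.4196
Wq = Lq/λ = 5.4196/10.9 = 0.4972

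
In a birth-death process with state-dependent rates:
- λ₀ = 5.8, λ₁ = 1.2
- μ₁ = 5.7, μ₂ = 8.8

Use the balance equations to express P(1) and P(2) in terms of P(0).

Balance equations:
State 0: λ₀P₀ = μ₁P₁ → P₁ = (λ₀/μ₁)P₀ = (5.8/5.7)P₀ = 1.0175P₀
State 1: P₂ = (λ₀λ₁)/(μ₁μ₂)P₀ = (5.8×1.2)/(5.7×8.8)P₀ = 0.1388P₀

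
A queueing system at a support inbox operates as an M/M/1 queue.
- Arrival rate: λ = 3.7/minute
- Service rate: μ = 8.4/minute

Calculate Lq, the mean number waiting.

ρ = λ/μ = 3.7/8.4 = 0.4405
For M/M/1: Lq = λ²/(μ(μ-λ))
Lq = 13.69/(8.4 × 4.70)
Lq = 0.3468 emails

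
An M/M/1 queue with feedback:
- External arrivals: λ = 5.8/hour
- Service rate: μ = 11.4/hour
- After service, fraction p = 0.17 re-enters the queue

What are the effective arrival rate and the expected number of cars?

Effective arrival rate: λ_eff = λ/(1-p) = 5.8/(1-0.17) = 5.8/0.83 = 6.9880
ρ = λ_eff/μ = 6.9880/11.4 = 0.61298
L = ρ/(1-ρ) = 0.61298/(1-0.61298) = 1.5838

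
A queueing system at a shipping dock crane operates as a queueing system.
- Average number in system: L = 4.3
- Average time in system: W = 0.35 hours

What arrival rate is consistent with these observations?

Little's Law: L = λW, so λ = L/W
λ = 4.3/0.35 = 12.2857 containers/hour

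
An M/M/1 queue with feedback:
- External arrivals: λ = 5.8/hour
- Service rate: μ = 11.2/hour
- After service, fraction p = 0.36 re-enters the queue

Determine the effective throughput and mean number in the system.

Effective arrival rate: λ_eff = λ/(1-p) = 5.8/(1-0.36) = 5.8/0.64 = 9.0625
ρ = λ_eff/μ = 9.0625/11.2 = 0.809152
L = ρ/(1-ρ) = 0.809152/(1-0.809152) = 4.2398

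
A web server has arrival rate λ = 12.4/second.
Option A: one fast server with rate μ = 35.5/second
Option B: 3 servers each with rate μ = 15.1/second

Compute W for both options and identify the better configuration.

Option A: single server μ = 35.5 (M/M/1)
  ρ_A = 12.4/35.5 = 0.3493
  W_A = 1/(μ-λ) = 1/(35.5-12.4) = 1/23.10 = 0.04329

Option B: 3 servers μ = 15.1 (M/M/3)
  ρ_B = λ/(cμ) = 12.4/(3×15.1) = 0.2737
  Offered load a = λ/μ = cρ = 12.4/15.1 = 0.8212
  P₀ = [ Σₙ₌₀^2 aⁿ/n! + a^3/(3!(1-ρ)) ]⁻¹
  Σ = a^0/0! + a^1/1! + a^2/2! = 1.0000 + 0.8212 + 0.3372 = 2.1584
  a^3/(3!(1-ρ)) = 0.5538/(6 × 0.7263) = 0.1271
  P₀ = 1/(2.15837 + 0.127082) = 0.4376
  Lq = P₀·a^3·ρ / (3!(1-ρ)²) = 0.4376 × 0.5538 × 0.2737 / (6 × 0.5275) = 0.02096
  Wq_B = Lq/λ = 0.02096/12.4 = 0.001690
  W_B = Wq_B + 1/μ = 0.001690 + 0.06623 = 0.06792

Since W_A = 0.04329 < W_B = 0.06792, Option A (single fast server) has the shorter time in system.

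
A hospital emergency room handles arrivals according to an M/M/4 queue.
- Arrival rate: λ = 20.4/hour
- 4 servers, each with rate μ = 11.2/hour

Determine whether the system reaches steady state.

Stability requires ρ = λ/(cμ) < 1
ρ = 20.4/(4 × 11.2) = 20.4/44.80 = 0.4554
Since 0.4554 < 1, the system is STABLE.
The servers are busy 45.54% of the time.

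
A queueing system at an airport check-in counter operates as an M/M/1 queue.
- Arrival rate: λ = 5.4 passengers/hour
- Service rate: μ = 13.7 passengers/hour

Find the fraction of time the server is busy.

Server utilization: ρ = λ/μ
ρ = 5.4/13.7 = 0.3942
The server is busy 39.42% of the time.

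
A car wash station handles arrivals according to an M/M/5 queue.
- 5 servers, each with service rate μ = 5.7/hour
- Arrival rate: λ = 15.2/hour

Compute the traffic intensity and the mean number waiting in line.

Traffic intensity: ρ = λ/(cμ) = 15.2/(5×5.7) = 0.5333
Since ρ = 0.5333 < 1, system is stable.
Offered load a = λ/μ = cρ = 15.2/5.7 = 2.6667
P₀ = [ Σₙ₌₀^4 aⁿ/n! + a^5/(5!(1-ρ)) ]⁻¹
Σ = a^0/0! + a^1/1! + a^2/2! + a^3/3! + a^4/4! = 1.00000 + 2.66667 + 3.55556 + 3.16049 + 2.10700 = 12.4897
a^5/(5!(1-ρ)) = 134.8477/(120 × 0.46667) = 2.4080
P₀ = 1/(12.4897 + 2.4080) = 0.06712
Lq = P₀·a^5·ρ / (5!(1-ρ)²) = 0.06712 × 134.8477 × 0.5333 / (120 × 0.2178) = 0.1847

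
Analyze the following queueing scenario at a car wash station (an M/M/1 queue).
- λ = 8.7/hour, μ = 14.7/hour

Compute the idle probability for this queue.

ρ = λ/μ = 8.7/14.7 = 0.5918
P(0) = 1 - ρ = 1 - 0.5918 = 0.4082
The server is idle 40.82% of the time.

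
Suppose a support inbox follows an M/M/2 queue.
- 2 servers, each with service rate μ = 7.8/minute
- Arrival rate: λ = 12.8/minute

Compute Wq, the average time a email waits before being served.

Traffic intensity: ρ = λ/(cμ) = 12.8/(2×7.8) = 0.8205
Since ρ = 0.8205 < 1, system is stable.
Offered load a = λ/μ = cρ = 12.8/7.8 = 1.6410
P₀ = [ Σₙ₌₀^1 aⁿ/n! + a^2/(2!(1-ρ)) ]⁻¹
Σ = a^0/0! + a^1/1! = 1.0000 + 1.6410 = 2.6410
a^2/(2!(1-ρ)) = 2.6930/(2 × 0.17949) = 7.5018
P₀ = 1/(2.6410 + 7.5018) = 0.09859
Lq = P₀·a^2·ρ / (2!(1-ρ)²) = 0.098592 × 2.6930 × 0.82051 / (2 × 0.032216) = 3.3811
Wq = Lq/λ = 3.3811/12.8 = 0.2641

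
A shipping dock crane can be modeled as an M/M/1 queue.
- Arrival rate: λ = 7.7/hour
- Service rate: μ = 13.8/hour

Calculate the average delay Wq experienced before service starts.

First, compute utilization: ρ = λ/μ = 7.7/13.8 = 0.5580
For M/M/1: Wq = λ/(μ(μ-λ))
Wq = 7.7/(13.8 × (13.8-7.7))
Wq = 7.7/(13.8 × 6.10)
Wq = 0.09147 hours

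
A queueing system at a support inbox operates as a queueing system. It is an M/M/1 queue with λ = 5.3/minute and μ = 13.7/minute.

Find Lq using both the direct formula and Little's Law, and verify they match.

Method 1 (direct): Lq = λ²/(μ(μ-λ)) = 28.09/(13.7 × 8.40) = 0.2441

Method 2 (Little's Law):
W = 1/(μ-λ) = 1/8.40 = 0.1190476
Wq = W - 1/μ = 0.1190476 - 0.07299270 = 0.04605
Lq = λWq = 5.3 × 0.04605 = 0.2441 ✔ (matches Method 1)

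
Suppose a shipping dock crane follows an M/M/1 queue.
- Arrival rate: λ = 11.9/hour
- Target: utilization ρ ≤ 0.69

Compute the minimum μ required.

ρ = λ/μ, so μ = λ/ρ
μ ≥ 11.9/0.69 = 17.2464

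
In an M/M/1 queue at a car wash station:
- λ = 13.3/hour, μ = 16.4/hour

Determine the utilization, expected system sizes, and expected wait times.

Step 1: ρ = λ/μ = 13.3/16.4 = 0.8110
Step 2: L = λ/(μ-λ) = 13.3/3.10 = 4.2903
Step 3: Lq = λ²/(μ(μ-λ)) = 176.89/(16.4×3.10) = 3.4793
Step 4: W = 1/(μ-λ) = 1/3.10 = 0.32258
Step 5: Wq = λ/(μ(μ-λ)) = 13.3/(16.4×3.10) = 0.2616
Step 6: P(0) = 1-ρ = 0.1890
Verify: L = λW = 13.3×0.32258 = 4.2903 ✔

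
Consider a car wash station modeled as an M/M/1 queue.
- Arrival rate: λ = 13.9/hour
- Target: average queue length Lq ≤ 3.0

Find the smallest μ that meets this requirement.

For M/M/1: Lq = λ²/(μ(μ-λ))
Need Lq ≤ 3.0, i.e. μ(μ-λ) ≥ λ²/3.0
μ² - 13.9μ - 193.21/3.0 ≥ 0  →  μ² - 13.9μ - 64.40333 ≥ 0
Quadratic formula (positive root): μ = [λ + √(λ² + 4×64.40333)]/2
Discriminant: 193.21 + 4×64.40333 = 450.8233, √450.8233 = 21.2326
μ ≥ (13.9 + 21.2326)/2 = 17.5663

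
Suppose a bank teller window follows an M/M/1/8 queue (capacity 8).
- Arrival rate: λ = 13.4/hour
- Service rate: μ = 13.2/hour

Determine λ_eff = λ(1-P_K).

ρ = λ/μ = 13.4/13.2 = 1.01515
P₀ = (1-ρ)/(1-ρ^(K+1)) = (1-1.01515)/(1-1.01515^9) = -0.015150/-0.14491 = 0.1045
P_K = P₀×ρ^K = 0.1045 × 1.01515^8 = 0.1045 × 1.1278 = 0.1179
λ_eff = λ(1-P_K) = 13.4 × (1 - 0.11791) = 13.4 × 0.88209 = 11.8200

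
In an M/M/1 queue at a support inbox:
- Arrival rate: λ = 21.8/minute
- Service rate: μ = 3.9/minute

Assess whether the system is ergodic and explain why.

Stability requires ρ = λ/(cμ) < 1
ρ = 21.8/(1 × 3.9) = 21.8/3.90 = 5.5897
Since 5.5897 ≥ 1, the system is UNSTABLE.
Queue grows without bound. Need μ > λ = 21.8.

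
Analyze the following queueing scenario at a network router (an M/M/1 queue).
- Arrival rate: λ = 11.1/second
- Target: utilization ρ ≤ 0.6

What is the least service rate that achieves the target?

ρ = λ/μ, so μ = λ/ρ
μ ≥ 11.1/0.6 = 18.5000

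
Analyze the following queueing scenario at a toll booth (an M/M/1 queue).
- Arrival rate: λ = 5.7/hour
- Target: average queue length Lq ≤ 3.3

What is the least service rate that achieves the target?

For M/M/1: Lq = λ²/(μ(μ-λ))
Need Lq ≤ 3.3, i.e. μ(μ-λ) ≥ λ²/3.3
μ² - 5.7μ - 32.49/3.3 ≥ 0  →  μ² - 5.7μ - 9.84545 ≥ 0
Quadratic formula (positive root): μ = [λ + √(λ² + 4×9.84545)]/2
Discriminant: 32.49 + 4×9.84545 = 71.8718, √71.8718 = 8.4777
μ ≥ (5.7 + 8.4777)/2 = 7.0889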